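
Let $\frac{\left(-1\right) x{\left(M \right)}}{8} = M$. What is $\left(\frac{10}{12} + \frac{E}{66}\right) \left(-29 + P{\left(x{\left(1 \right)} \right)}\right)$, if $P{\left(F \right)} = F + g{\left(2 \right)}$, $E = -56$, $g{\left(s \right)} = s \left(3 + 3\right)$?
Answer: $\frac{25}{66} \approx 0.37879$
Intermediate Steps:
$x{\left(M \right)} = - 8 M$
$g{\left(s \right)} = 6 s$ ($g{\left(s \right)} = s 6 = 6 s$)
$P{\left(F \right)} = 12 + F$ ($P{\left(F \right)} = F + 6 \cdot 2 = F + 12 = 12 + F$)
$\left(\frac{10}{12} + \frac{E}{66}\right) \left(-29 + P{\left(x{\left(1 \right)} \right)}\right) = \left(\frac{10}{12} - \frac{56}{66}\right) \left(-29 + \left(12 - 8\right)\right) = \left(10 \cdot \frac{1}{12} - \frac{28}{33}\right) \left(-29 + \left(12 - 8\right)\right) = \left(\frac{5}{6} - \frac{28}{33}\right) \left(-29 + 4\right) = \left(- \frac{1}{66}\right) \left(-25\right) = \frac{25}{66}$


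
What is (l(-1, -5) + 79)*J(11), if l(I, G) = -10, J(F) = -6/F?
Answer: -414/11 ≈ -37.636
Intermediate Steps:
(l(-1, -5) + 79)*J(11) = (-10 + 79)*(-6/11) = 69*(-6*1/11) = 69*(-6/11) = -414/11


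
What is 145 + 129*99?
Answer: 12916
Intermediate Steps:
145 + 129*99 = 145 + 12771 = 12916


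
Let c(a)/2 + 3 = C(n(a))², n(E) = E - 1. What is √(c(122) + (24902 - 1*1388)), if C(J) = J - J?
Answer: 6*√653 ≈ 153.32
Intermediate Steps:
n(E) = -1 + E
C(J) = 0
c(a) = -6 (c(a) = -6 + 2*0² = -6 + 2*0 = -6 + 0 = -6)
√(c(122) + (24902 - 1*1388)) = √(-6 + (24902 - 1*1388)) = √(-6 + (24902 - 1388)) = √(-6 + 23514) = √23508 = 6*√653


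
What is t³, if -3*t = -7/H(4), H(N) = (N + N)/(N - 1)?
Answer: 343/512 ≈ 0.66992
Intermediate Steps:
H(N) = 2*N/(-1 + N) (H(N) = (2*N)/(-1 + N) = 2*N/(-1 + N))
t = 7/8 (t = -(-7)/(3*(2*4/(-1 + 4))) = -(-7)/(3*(2*4/3)) = -(-7)/(3*(2*4*(⅓))) = -(-7)/(3*8/3) = -(-7)*3/(3*8) = -⅓*(-21/8) = 7/8 ≈ 0.87500)
t³ = (7/8)³ = 343/512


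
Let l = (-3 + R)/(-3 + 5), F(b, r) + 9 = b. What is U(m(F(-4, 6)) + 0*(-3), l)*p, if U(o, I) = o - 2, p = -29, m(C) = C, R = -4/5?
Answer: 435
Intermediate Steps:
R = -4/5 (R = -4*1/5 = -4/5 ≈ -0.80000)
F(b, r) = -9 + b
l = -19/10 (l = (-3 - 4/5)/(-3 + 5) = -19/5/2 = -19/5*1/2 = -19/10 ≈ -1.9000)
U(o, I) = -2 + o
U(m(F(-4, 6)) + 0*(-3), l)*p = (-2 + ((-9 - 4) + 0*(-3)))*(-29) = (-2 + (-13 + 0))*(-29) = (-2 - 13)*(-29) = -15*(-29) = 435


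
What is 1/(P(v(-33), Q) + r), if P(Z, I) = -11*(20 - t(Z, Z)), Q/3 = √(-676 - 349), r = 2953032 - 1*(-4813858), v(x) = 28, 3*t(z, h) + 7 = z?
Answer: 1/7766747 ≈ 1.2875e-7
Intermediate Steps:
t(z, h) = -7/3 + z/3
r = 7766890 (r = 2953032 + 4813858 = 7766890)
Q = 15*I*√41 (Q = 3*√(-676 - 349) = 3*√(-1025) = 3*(5*I*√41) = 15*I*√41 ≈ 96.047*I)
P(Z, I) = -737/3 + 11*Z/3 (P(Z, I) = -11*(20 - (-7/3 + Z/3)) = -11*(20 + (7/3 - Z/3)) = -11*(67/3 - Z/3) = -737/3 + 11*Z/3)
1/(P(v(-33), Q) + r) = 1/((-737/3 + (11/3)*28) + 7766890) = 1/((-737/3 + 308/3) + 7766890) = 1/(-143 + 7766890) = 1/7766747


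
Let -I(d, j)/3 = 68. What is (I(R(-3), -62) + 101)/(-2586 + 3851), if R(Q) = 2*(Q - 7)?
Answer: -103/1265 ≈ -0.081423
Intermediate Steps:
R(Q) = -14 + 2*Q (R(Q) = 2*(-7 + Q) = -14 + 2*Q)
I(d, j) = -204 (I(d, j) = -3*68 = -204)
(I(R(-3), -62) + 101)/(-2586 + 3851) = (-204 + 101)/(-2586 + 3851) = -103/1265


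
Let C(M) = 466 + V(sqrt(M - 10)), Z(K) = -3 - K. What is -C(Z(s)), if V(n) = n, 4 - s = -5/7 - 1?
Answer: -466 - I*sqrt(917)/7 ≈ -466.0 - 4.326*I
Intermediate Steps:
s = 40/7 (s = 4 - (-5/7 - 1) = 4 - 1*(-12/7) = 4 + 12/7 = 40/7 ≈ 5.7143)
C(M) = 466 + sqrt(-10 + M) (C(M) = 466 + sqrt(M - 10) = 466 + sqrt(-10 + M))
-C(Z(s)) = -(466 + sqrt(-10 + (-3 - 1*40/7))) = -(466 + sqrt(-10 + (-3 - 40/7))) = -(466 + sqrt(-10 - 61/7)) = -(466 + sqrt(-131/7)) = -(466 + I*sqrt(917)/7) = -466 - I*sqrt(917)/7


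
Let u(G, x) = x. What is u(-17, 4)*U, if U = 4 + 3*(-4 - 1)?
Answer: -44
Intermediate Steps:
U = -11 (U = 4 + 3*(-5) = 4 - 15 = -11)
u(-17, 4)*U = 4*(-11) = -44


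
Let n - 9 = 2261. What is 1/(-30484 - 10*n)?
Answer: -1/53184 ≈ -1.8803e-5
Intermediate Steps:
n = 2270 (n = 9 + 2261 = 2270)
1/(-30484 - 10*n) = 1/(-30484 - 10*2270) = 1/(-30484 - 22700) = 1/(-53184) = -1/53184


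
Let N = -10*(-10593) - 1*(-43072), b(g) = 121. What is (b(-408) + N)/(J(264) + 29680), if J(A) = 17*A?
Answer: 149123/34168 ≈ 4.3644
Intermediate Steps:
N = 149002 (N = 105930 + 43072 = 149002)
(b(-408) + N)/(J(264) + 29680) = (121 + 149002)/(17*264 + 29680) = 149123/(4488 + 29680) = 149123/34168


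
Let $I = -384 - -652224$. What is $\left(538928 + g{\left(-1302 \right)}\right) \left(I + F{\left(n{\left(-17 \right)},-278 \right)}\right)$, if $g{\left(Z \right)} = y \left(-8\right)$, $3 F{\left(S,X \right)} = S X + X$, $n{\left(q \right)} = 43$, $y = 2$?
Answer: $\frac{1047261222656}{3} \approx 3.4909 \cdot 10^{11}$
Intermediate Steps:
$F{\left(S,X \right)} = \frac{X}{3} + \frac{S X}{3}$ ($F{\left(S,X \right)} = \frac{S X + X}{3} = \frac{X + S X}{3} = \frac{X}{3} + \frac{S X}{3}$)
$g{\left(Z \right)} = -16$ ($g{\left(Z \right)} = 2 \left(-8\right) = -16$)
$I = 651840$ ($I = -384 + 652224 = 651840$)
$\left(538928 + g{\left(-1302 \right)}\right) \left(I + F{\left(n{\left(-17 \right)},-278 \right)}\right) = \left(538928 - 16\right) \left(651840 + \frac{1}{3} \left(-278\right) \left(1 + 43\right)\right) = 538912 \left(651840 + \frac{1}{3} \left(-278\right) 44\right) = 538912 \left(651840 - \frac{12232}{3}\right) = 538912 \cdot \frac{1943288}{3} = \frac{1047261222656}{3}$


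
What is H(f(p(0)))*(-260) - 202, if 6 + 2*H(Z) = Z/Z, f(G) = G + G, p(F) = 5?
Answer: 448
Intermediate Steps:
f(G) = 2*G
H(Z) = -5/2 (H(Z) = -3 + (Z/Z)/2 = -3 + (½)*1 = -3 + ½ = -5/2)
H(f(p(0)))*(-260) - 202 = -5/2*(-260) - 202 = 650 - 202 = 448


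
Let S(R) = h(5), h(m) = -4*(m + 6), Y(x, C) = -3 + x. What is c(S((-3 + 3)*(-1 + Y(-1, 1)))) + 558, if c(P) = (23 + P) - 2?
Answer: 535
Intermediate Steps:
h(m) = -24 - 4*m (h(m) = -4*(6 + m) = -24 - 4*m)
S(R) = -44 (S(R) = -24 - 4*5 = -24 - 20 = -44)
c(P) = 21 + P
c(S((-3 + 3)*(-1 + Y(-1, 1)))) + 558 = (21 - 44) + 558 = -23 + 558 = 535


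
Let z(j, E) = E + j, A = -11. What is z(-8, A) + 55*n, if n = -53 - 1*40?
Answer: -5134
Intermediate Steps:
n = -93 (n = -53 - 40 = -93)
z(-8, A) + 55*n = (-11 - 8) + 55*(-93) = -19 - 5115 = -5134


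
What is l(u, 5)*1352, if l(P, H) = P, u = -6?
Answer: -8112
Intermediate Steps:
l(u, 5)*1352 = -6*1352 = -8112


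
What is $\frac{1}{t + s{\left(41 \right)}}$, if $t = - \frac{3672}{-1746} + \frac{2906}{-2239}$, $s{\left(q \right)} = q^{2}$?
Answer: $\frac{217183}{365259497} \approx 0.0005946$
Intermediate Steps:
$t = \frac{174874}{217183}$ ($t = \left(-3672\right) \left(- \frac{1}{1746}\right) + 2906 \left(- \frac{1}{2239}\right) = \frac{204}{97} - \frac{2906}{2239} = \frac{174874}{217183} \approx 0.80519$)
$\frac{1}{t + s{\left(41 \right)}} = \frac{1}{\frac{174874}{217183} + 41^{2}} = \frac{1}{\frac{174874}{217183} + 1681} = \frac{1}{\frac{365259497}{217183}} = \frac{217183}{365259497}$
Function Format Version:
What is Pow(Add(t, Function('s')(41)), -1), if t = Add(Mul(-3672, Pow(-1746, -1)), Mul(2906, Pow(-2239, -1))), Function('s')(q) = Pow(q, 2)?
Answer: Rational(217183, 365259497) ≈ 0.00059460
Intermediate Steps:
t = Rational(174874, 217183) (t = Add(Mul(-3672, Rational(-1, 1746)), Mul(2906, Rational(-1, 2239))) = Add(Rational(204, 97), Rational(-2906, 2239)) = Rational(174874, 217183) ≈ 0.80519)
Pow(Add(t, Function('s')(41)), -1) = Pow(Add(Rational(174874, 217183), Pow(41, 2)), -1) = Pow(Add(Rational(174874, 217183), 1681), -1) = Pow(Rational(365259497, 217183), -1) = Rational(217183, 365259497)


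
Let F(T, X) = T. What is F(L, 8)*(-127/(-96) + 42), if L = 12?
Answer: 4159/8 ≈ 519.88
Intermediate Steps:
F(L, 8)*(-127/(-96) + 42) = 12*(-127/(-96) + 42) = 12*(-127*(-1/96) + 42) = 12*(127/96 + 42) = 12*(4159/96) = 4159/8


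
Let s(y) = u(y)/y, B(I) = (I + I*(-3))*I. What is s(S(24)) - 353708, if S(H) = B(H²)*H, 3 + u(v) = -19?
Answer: -2816443809781/7962624 ≈ -3.5371e+5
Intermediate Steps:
B(I) = -2*I² (B(I) = (I - 3*I)*I = (-2*I)*I = -2*I²)
u(v) = -22 (u(v) = -3 - 19 = -22)
S(H) = -2*H⁵ (S(H) = (-2*H⁴)*H = -2*H⁵)
s(y) = -22/y
s(S(24)) - 353708 = -22/((-2*24⁵)) - 353708 = -22/((-2*7962624)) - 353708 = -22/(-15925248) - 353708 = -22*(-1/15925248) - 353708 = 11/7962624 - 353708 = -2816443809781/7962624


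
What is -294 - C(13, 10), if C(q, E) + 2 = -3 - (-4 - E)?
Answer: -303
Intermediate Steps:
C(q, E) = -1 + E (C(q, E) = -2 + (-3 - (-4 - E)) = -2 + (-3 + (4 + E)) = -2 + (1 + E) = -1 + E)
-294 - C(13, 10) = -294 - (-1 + 10) = -294 - 1*9 = -294 - 9 = -303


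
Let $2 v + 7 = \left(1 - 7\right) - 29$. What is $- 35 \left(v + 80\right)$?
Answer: $-2065$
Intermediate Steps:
$v = -21$ ($v = - \frac{7}{2} + \frac{\left(1 - 7\right) - 29}{2} = - \frac{7}{2} + \frac{-6 - 29}{2} = - \frac{7}{2} + \frac{1}{2} \left(-35\right) = - \frac{7}{2} - \frac{35}{2} = -21$)
$- 35 \left(v + 80\right) = - 35 \left(-21 + 80\right) = \left(-35\right) 59 = -2065$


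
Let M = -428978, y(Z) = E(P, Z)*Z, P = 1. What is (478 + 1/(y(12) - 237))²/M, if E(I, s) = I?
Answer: -11566787401/21717011250 ≈ -0.53261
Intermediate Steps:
y(Z) = Z (y(Z) = 1*Z = Z)
(478 + 1/(y(12) - 237))²/M = (478 + 1/(12 - 237))²/(-428978) = (478 + 1/(-225))²*(-1/428978) = (478 - 1/225)²*(-1/428978) = (107549/225)²*(-1/428978) = (11566787401/50625)*(-1/428978) = -11566787401/21717011250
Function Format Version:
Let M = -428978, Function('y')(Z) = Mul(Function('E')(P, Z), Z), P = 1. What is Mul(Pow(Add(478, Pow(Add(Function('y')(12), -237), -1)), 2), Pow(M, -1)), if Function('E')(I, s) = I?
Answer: Rational(-11566787401, 21717011250) ≈ -0.53261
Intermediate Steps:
Function('y')(Z) = Z (Function('y')(Z) = Mul(1, Z) = Z)
Mul(Pow(Add(478, Pow(Add(Function('y')(12), -237), -1)), 2), Pow(M, -1)) = Mul(Pow(Add(478, Pow(Add(12, -237), -1)), 2), Pow(-428978, -1)) = Mul(Pow(Add(478, Pow(-225, -1)), 2), Rational(-1, 428978)) = Mul(Pow(Add(478, Rational(-1, 225)), 2), Rational(-1, 428978)) = Mul(Pow(Rational(107549, 225), 2), Rational(-1, 428978)) = Mul(Rational(11566787401, 50625), Rational(-1, 428978)) = Rational(-11566787401, 21717011250)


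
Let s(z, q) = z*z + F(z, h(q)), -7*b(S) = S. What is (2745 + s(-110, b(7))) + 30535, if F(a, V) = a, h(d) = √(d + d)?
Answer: 45270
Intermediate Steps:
b(S) = -S/7
h(d) = √2*√d (h(d) = √(2*d) = √2*√d)
s(z, q) = z + z² (s(z, q) = z*z + z = z² + z = z + z²)
(2745 + s(-110, b(7))) + 30535 = (2745 - 110*(1 - 110)) + 30535 = (2745 - 110*(-109)) + 30535 = (2745 + 11990) + 30535 = 14735 + 30535 = 45270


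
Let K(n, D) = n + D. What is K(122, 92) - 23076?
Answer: -22862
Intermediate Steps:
K(n, D) = D + n
K(122, 92) - 23076 = (92 + 122) - 23076 = 214 - 23076 = -22862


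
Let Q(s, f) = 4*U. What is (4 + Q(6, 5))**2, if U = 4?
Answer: 400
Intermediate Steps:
Q(s, f) = 16 (Q(s, f) = 4*4 = 16)
(4 + Q(6, 5))**2 = (4 + 16)**2 = 20**2 = 400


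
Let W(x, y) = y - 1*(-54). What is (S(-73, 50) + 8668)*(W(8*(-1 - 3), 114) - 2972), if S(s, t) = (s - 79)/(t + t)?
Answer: -607520248/25 ≈ -2.4301e+7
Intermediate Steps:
W(x, y) = 54 + y (W(x, y) = y + 54 = 54 + y)
S(s, t) = (-79 + s)/(2*t) (S(s, t) = (-79 + s)/((2*t)) = (-79 + s)*(1/(2*t)) = (-79 + s)/(2*t))
(S(-73, 50) + 8668)*(W(8*(-1 - 3), 114) - 2972) = ((1/2)*(-79 - 73)/50 + 8668)*((54 + 114) - 2972) = ((1/2)*(1/50)*(-152) + 8668)*(168 - 2972) = (-38/25 + 8668)*(-2804) = (216662/25)*(-2804) = -607520248/25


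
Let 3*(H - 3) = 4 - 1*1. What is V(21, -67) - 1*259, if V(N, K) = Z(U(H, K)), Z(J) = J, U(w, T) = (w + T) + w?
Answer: -318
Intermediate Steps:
H = 4 (H = 3 + (4 - 1*1)/3 = 3 + (4 - 1)/3 = 3 + (⅓)*3 = 3 + 1 = 4)
U(w, T) = T + 2*w (U(w, T) = (T + w) + w = T + 2*w)
V(N, K) = 8 + K (V(N, K) = K + 2*4 = K + 8 = 8 + K)
V(21, -67) - 1*259 = (8 - 67) - 1*259 = -59 - 259 = -318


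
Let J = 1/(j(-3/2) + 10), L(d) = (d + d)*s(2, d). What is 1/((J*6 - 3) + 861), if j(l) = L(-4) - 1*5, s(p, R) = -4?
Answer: 37/31752 ≈ 0.0011653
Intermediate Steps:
L(d) = -8*d (L(d) = (d + d)*(-4) = (2*d)*(-4) = -8*d)
j(l) = 27 (j(l) = -8*(-4) - 1*5 = 32 - 5 = 27)
J = 1/37 (J = 1/(27 + 10) = 1/37 ≈ 0.027027)
1/((J*6 - 3) + 861) = 1/(((1/37)*6 - 3) + 861) = 1/((6/37 - 3) + 861) = 1/(-105/37 + 861) = 1/(31752/37) = 37/31752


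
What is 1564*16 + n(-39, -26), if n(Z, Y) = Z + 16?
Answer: 25001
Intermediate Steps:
n(Z, Y) = 16 + Z
1564*16 + n(-39, -26) = 1564*16 + (16 - 39) = 25024 - 23 = 25001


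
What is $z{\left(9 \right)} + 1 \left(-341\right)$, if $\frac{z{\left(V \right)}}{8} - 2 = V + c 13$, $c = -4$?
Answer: $-669$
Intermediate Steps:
$z{\left(V \right)} = -400 + 8 V$ ($z{\left(V \right)} = 16 + 8 \left(V - 52\right) = 16 + 8 \left(-52 + V\right) = 16 + \left(-416 + 8 V\right) = -400 + 8 V$)
$z{\left(9 \right)} + 1 \left(-341\right) = \left(-400 + 8 \cdot 9\right) + 1 \left(-341\right) = \left(-400 + 72\right) - 341 = -328 - 341 = -669$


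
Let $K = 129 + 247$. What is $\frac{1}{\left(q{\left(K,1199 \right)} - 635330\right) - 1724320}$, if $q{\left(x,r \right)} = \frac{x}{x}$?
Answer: $- \frac{1}{2359649} \approx -4.2379 \cdot 10^{-7}$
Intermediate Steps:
$K = 376$
$q{\left(x,r \right)} = 1$
$\frac{1}{\left(q{\left(K,1199 \right)} - 635330\right) - 1724320} = \frac{1}{\left(1 - 635330\right) - 1724320} = \frac{1}{-635329 - 1724320} = \frac{1}{-2359649} = - \frac{1}{2359649}$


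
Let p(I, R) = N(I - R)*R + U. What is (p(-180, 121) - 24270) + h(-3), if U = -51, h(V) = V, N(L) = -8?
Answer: -25292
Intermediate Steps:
p(I, R) = -51 - 8*R (p(I, R) = -8*R - 51 = -51 - 8*R)
(p(-180, 121) - 24270) + h(-3) = ((-51 - 8*121) - 24270) - 3 = ((-51 - 968) - 24270) - 3 = (-1019 - 24270) - 3 = -25289 - 3 = -25292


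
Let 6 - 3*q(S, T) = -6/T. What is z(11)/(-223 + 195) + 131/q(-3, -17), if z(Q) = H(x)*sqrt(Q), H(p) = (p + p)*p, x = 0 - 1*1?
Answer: 2227/32 - sqrt(11)/14 ≈ 69.357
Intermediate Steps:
x = -1 (x = 0 - 1 = -1)
H(p) = 2*p**2 (H(p) = (2*p)*p = 2*p**2)
z(Q) = 2*sqrt(Q) (z(Q) = (2*(-1)**2)*sqrt(Q) = (2*1)*sqrt(Q) = 2*sqrt(Q))
q(S, T) = 2 + 2/T (q(S, T) = 2 - (-2)/T = 2 + 2/T)
z(11)/(-223 + 195) + 131/q(-3, -17) = (2*sqrt(11))/(-223 + 195) + 131/(2 + 2/(-17)) = (2*sqrt(11))/(-28) + 131/(2 + 2*(-1/17)) = (2*sqrt(11))*(-1/28) + 131/(2 - 2/17) = -sqrt(11)/14 + 131/(32/17) = -sqrt(11)/14 + 131*(17/32) = -sqrt(11)/14 + 2227/32 = 2227/32 - sqrt(11)/14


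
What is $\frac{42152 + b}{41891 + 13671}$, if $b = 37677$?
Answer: $\frac{79829}{55562} \approx 1.4368$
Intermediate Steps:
$\frac{42152 + b}{41891 + 13671} = \frac{42152 + 37677}{41891 + 13671} = \frac{79829}{55562}$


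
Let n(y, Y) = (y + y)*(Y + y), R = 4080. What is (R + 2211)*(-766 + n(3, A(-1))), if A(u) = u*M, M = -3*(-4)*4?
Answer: -6517476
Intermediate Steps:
M = 48 (M = 12*4 = 48)
A(u) = 48*u (A(u) = u*48 = 48*u)
n(y, Y) = 2*y*(Y + y) (n(y, Y) = (2*y)*(Y + y) = 2*y*(Y + y))
(R + 2211)*(-766 + n(3, A(-1))) = (4080 + 2211)*(-766 + 2*3*(48*(-1) + 3)) = 6291*(-766 + 2*3*(-48 + 3)) = 6291*(-766 + 2*3*(-45)) = 6291*(-766 - 270) = 6291*(-1036) = -6517476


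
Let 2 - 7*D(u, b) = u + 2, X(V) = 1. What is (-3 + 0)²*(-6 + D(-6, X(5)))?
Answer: -324/7 ≈ -46.286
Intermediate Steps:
D(u, b) = -u/7 (D(u, b) = 2/7 - (u + 2)/7 = 2/7 - (2 + u)/7 = 2/7 + (-2/7 - u/7) = -u/7)
(-3 + 0)²*(-6 + D(-6, X(5))) = (-3 + 0)²*(-6 - ⅐*(-6)) = (-3)²*(-6 + 6/7) = 9*(-36/7) = -324/7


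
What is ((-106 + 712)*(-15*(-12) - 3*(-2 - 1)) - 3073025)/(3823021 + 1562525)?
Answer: -2958491/5385546 ≈ -0.54934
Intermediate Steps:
((-106 + 712)*(-15*(-12) - 3*(-2 - 1)) - 3073025)/(3823021 + 1562525) = (606*(180 - 3*(-3)) - 3073025)/5385546 = (606*(180 + 9) - 3073025)*(1/5385546) = (606*189 - 3073025)*(1/5385546) = (114534 - 3073025)*(1/5385546) = -2958491*1/5385546 = -2958491/5385546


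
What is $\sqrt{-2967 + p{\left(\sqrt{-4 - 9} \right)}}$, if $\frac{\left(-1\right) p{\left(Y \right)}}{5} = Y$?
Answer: $\sqrt{-2967 - 5 i \sqrt{13}} \approx 0.1655 - 54.47 i$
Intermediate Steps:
$p{\left(Y \right)} = - 5 Y$
$\sqrt{-2967 + p{\left(\sqrt{-4 - 9} \right)}} = \sqrt{-2967 - 5 \sqrt{-4 - 9}} = \sqrt{-2967 - 5 \sqrt{-13}} = \sqrt{-2967 - 5 i \sqrt{13}}$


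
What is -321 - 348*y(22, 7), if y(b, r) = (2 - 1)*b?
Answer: -7977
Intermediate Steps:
y(b, r) = b (y(b, r) = 1*b = b)
-321 - 348*y(22, 7) = -321 - 348*22 = -321 - 7656 = -7977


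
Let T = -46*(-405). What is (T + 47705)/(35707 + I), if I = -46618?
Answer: -66335/10911 ≈ -6.0796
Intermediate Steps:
T = 18630
(T + 47705)/(35707 + I) = (18630 + 47705)/(35707 - 46618) = 66335/(-10911) = 66335*(-1/10911) = -66335/10911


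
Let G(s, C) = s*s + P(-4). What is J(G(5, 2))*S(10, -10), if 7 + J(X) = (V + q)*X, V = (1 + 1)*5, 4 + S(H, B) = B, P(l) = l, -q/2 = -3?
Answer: -4606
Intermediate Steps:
q = 6 (q = -2*(-3) = 6)
S(H, B) = -4 + B
G(s, C) = -4 + s² (G(s, C) = s*s - 4 = s² - 4 = -4 + s²)
V = 10 (V = 2*5 = 10)
J(X) = -7 + 16*X (J(X) = -7 + (10 + 6)*X = -7 + 16*X)
J(G(5, 2))*S(10, -10) = (-7 + 16*(-4 + 5²))*(-4 - 10) = (-7 + 16*(-4 + 25))*(-14) = (-7 + 16*21)*(-14) = (-7 + 336)*(-14) = 329*(-14) = -4606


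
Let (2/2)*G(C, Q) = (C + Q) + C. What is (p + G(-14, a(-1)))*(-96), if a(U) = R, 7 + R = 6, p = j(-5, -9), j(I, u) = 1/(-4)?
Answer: 2808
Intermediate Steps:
j(I, u) = -1/4
p = -1/4 ≈ -0.25000
R = -1 (R = -7 + 6 = -1)
a(U) = -1
G(C, Q) = Q + 2*C (G(C, Q) = (C + Q) + C = Q + 2*C)
(p + G(-14, a(-1)))*(-96) = (-1/4 + (-1 + 2*(-14)))*(-96) = (-1/4 + (-1 - 28))*(-96) = (-1/4 - 29)*(-96) = -117/4*(-96) = 2808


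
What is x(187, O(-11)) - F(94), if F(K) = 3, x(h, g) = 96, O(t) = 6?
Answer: 93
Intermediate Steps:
x(187, O(-11)) - F(94) = 96 - 1*3 = 96 - 3 = 93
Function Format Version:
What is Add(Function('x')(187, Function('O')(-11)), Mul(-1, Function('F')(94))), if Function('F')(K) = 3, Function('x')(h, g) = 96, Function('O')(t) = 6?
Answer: 93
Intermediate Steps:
Add(Function('x')(187, Function('O')(-11)), Mul(-1, Function('F')(94))) = Add(96, Mul(-1, 3)) = Add(96, -3) = 93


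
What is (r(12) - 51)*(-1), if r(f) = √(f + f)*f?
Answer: 51 - 24*√6 ≈ -7.7878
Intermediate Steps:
r(f) = √2*f^(3/2) (r(f) = √(2*f)*f = (√2*√f)*f = √2*f^(3/2))
(r(12) - 51)*(-1) = (√2*12^(3/2) - 51)*(-1) = (√2*(24*√3) - 51)*(-1) = (24*√6 - 51)*(-1) = (-51 + 24*√6)*(-1) = 51 - 24*√6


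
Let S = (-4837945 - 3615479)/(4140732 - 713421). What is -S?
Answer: 2817808/1142437 ≈ 2.4665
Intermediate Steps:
S = -2817808/1142437 (S = -8453424/3427311 = -8453424*1/3427311 = -2817808/1142437 ≈ -2.4665)
-S = -1*(-2817808/1142437) = 2817808/1142437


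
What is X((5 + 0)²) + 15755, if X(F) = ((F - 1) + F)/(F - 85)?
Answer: 945251/60 ≈ 15754.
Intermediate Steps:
X(F) = (-1 + 2*F)/(-85 + F) (X(F) = ((-1 + F) + F)/(-85 + F) = (-1 + 2*F)/(-85 + F))
X((5 + 0)²) + 15755 = (-1 + 2*(5 + 0)²)/(-85 + (5 + 0)²) + 15755 = (-1 + 2*5²)/(-85 + 5²) + 15755 = (-1 + 2*25)/(-85 + 25) + 15755 = (-1 + 50)/(-60) + 15755 = -1/60*49 + 15755 = -49/60 + 15755 = 945251/60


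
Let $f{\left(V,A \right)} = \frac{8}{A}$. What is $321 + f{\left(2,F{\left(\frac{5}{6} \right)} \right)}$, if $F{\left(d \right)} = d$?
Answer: $\frac{1653}{5} \approx 330.6$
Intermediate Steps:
$321 + f{\left(2,F{\left(\frac{5}{6} \right)} \right)} = 321 + \frac{8}{5 \cdot \frac{1}{6}} = 321 + \frac{8}{\frac{5}{6}} = 321 + 8 \cdot \frac{6}{5} = 321 + \frac{48}{5} = \frac{1653}{5}$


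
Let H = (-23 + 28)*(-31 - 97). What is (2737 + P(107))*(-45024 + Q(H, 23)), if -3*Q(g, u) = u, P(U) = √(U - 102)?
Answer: -369755015/3 - 135095*√5/3 ≈ -1.2335e+8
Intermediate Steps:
P(U) = √(-102 + U)
H = -640 (H = 5*(-128) = -640)
Q(g, u) = -u/3
(2737 + P(107))*(-45024 + Q(H, 23)) = (2737 + √(-102 + 107))*(-45024 - ⅓*23) = (2737 + √5)*(-45024 - 23/3) = (2737 + √5)*(-135095/3) = -369755015/3 - 135095*√5/3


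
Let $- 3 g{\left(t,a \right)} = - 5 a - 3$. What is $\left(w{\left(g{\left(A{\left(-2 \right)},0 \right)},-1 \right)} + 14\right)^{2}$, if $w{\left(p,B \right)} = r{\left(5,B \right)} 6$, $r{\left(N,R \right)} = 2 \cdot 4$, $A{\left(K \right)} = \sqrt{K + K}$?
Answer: $3844$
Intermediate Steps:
$A{\left(K \right)} = \sqrt{2} \sqrt{K}$ ($A{\left(K \right)} = \sqrt{2 K} = \sqrt{2} \sqrt{K}$)
$g{\left(t,a \right)} = 1 + \frac{5 a}{3}$ ($g{\left(t,a \right)} = - \frac{- 5 a - 3}{3} = - \frac{-3 - 5 a}{3} = 1 + \frac{5 a}{3}$)
$r{\left(N,R \right)} = 8$
$w{\left(p,B \right)} = 48$ ($w{\left(p,B \right)} = 8 \cdot 6 = 48$)
$\left(w{\left(g{\left(A{\left(-2 \right)},0 \right)},-1 \right)} + 14\right)^{2} = \left(48 + 14\right)^{2} = 62^{2} = 3844$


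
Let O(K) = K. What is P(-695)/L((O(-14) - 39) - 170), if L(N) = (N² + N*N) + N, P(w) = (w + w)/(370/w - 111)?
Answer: 38642/307688041 ≈ 0.00012559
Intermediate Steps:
P(w) = 2*w/(-111 + 370/w) (P(w) = (2*w)/(-111 + 370/w) = 2*w/(-111 + 370/w))
L(N) = N + 2*N² (L(N) = (N² + N²) + N = 2*N² + N = N + 2*N²)
P(-695)/L((O(-14) - 39) - 170) = (-2*(-695)²/(-370 + 111*(-695)))/((((-14 - 39) - 170)*(1 + 2*((-14 - 39) - 170)))) = (-2*483025/(-370 - 77145))/(((-53 - 170)*(1 + 2*(-53 - 170)))) = (-2*483025/(-77515))/((-223*(1 + 2*(-223)))) = (-2*483025*(-1/77515))/((-223*(1 - 446))) = 193210/(15503*((-223*(-445)))) = (193210/15503)/99235 = (193210/15503)*(1/99235) = 38642/307688041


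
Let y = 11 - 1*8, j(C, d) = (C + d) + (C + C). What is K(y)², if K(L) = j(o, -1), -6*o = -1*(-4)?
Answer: 9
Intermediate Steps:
o = -⅔ (o = -(-1)*(-4)/6 = -⅙*4 = -⅔ ≈ -0.66667)
j(C, d) = d + 3*C (j(C, d) = (C + d) + 2*C = d + 3*C)
y = 3 (y = 11 - 8 = 3)
K(L) = -3 (K(L) = -1 + 3*(-⅔) = -1 - 2 = -3)
K(y)² = (-3)² = 9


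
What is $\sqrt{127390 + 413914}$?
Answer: $2 \sqrt{135326} \approx 735.73$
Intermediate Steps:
$\sqrt{127390 + 413914} = \sqrt{541304} = 2 \sqrt{135326}$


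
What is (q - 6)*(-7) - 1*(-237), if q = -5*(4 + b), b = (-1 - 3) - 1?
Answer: 244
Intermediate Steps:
b = -5 (b = -4 - 1 = -5)
q = 5 (q = -5*(4 - 5) = -5*(-1) = 5)
(q - 6)*(-7) - 1*(-237) = (5 - 6)*(-7) - 1*(-237) = -1*(-7) + 237 = 7 + 237 = 244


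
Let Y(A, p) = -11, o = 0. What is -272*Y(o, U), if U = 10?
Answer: 2992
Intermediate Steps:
-272*Y(o, U) = -272*(-11) = 2992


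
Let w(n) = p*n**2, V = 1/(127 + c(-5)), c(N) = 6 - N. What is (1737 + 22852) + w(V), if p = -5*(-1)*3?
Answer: 156090977/6348 ≈ 24589.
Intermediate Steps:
p = 15 (p = 5*3 = 15)
V = 1/138 (V = 1/(127 + (6 - 1*(-5))) = 1/(127 + (6 + 5)) = 1/(127 + 11) = 1/138 ≈ 0.0072464)
w(n) = 15*n**2
(1737 + 22852) + w(V) = (1737 + 22852) + 15*(1/138)**2 = 24589 + 15*(1/19044) = 24589 + 5/6348 = 156090977/6348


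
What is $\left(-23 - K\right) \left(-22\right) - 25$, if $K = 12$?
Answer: $745$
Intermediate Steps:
$\left(-23 - K\right) \left(-22\right) - 25 = \left(-23 - 12\right) \left(-22\right) - 25 = \left(-35\right) \left(-22\right) - 25 = 770 - 25 = 745$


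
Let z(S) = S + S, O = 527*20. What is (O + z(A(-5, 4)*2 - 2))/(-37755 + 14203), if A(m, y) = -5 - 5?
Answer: -41/92 ≈ -0.44565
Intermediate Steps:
A(m, y) = -10
O = 10540
z(S) = 2*S
(O + z(A(-5, 4)*2 - 2))/(-37755 + 14203) = (10540 + 2*(-10*2 - 2))/(-37755 + 14203) = (10540 + 2*(-20 - 2))/(-23552) = (10540 + 2*(-22))*(-1/23552) = (10540 - 44)*(-1/23552) = 10496*(-1/23552) = -41/92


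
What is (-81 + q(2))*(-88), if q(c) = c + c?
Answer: 6776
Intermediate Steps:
q(c) = 2*c
(-81 + q(2))*(-88) = (-81 + 2*2)*(-88) = (-81 + 4)*(-88) = -77*(-88) = 6776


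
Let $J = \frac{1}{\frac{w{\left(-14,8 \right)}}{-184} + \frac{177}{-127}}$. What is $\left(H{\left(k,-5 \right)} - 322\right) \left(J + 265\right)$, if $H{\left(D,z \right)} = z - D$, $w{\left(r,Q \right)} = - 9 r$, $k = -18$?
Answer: $- \frac{661655623}{8095} \approx -81736.0$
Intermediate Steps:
$J = - \frac{11684}{24285}$ ($J = \frac{1}{\frac{\left(-9\right) \left(-14\right)}{-184} + \frac{177}{-127}} = \frac{1}{126 \left(- \frac{1}{184}\right) + 177 \left(- \frac{1}{127}\right)} = \frac{1}{- \frac{63}{92} - \frac{177}{127}} = \frac{1}{- \frac{24285}{11684}} = - \frac{11684}{24285} \approx -0.48112$)
$\left(H{\left(k,-5 \right)} - 322\right) \left(J + 265\right) = \left(\left(-5 - -18\right) - 322\right) \left(- \frac{11684}{24285} + 265\right) = \left(\left(-5 + 18\right) - 322\right) \frac{6423841}{24285} = \left(13 - 322\right) \frac{6423841}{24285} = \left(-309\right) \frac{6423841}{24285} = - \frac{661655623}{8095}$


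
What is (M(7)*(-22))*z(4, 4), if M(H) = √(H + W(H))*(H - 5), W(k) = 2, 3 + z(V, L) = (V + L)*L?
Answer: -3828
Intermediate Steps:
z(V, L) = -3 + L*(L + V) (z(V, L) = -3 + (V + L)*L = -3 + (L + V)*L = -3 + L*(L + V))
M(H) = √(2 + H)*(-5 + H) (M(H) = √(H + 2)*(H - 5) = √(2 + H)*(-5 + H))
(M(7)*(-22))*z(4, 4) = ((√(2 + 7)*(-5 + 7))*(-22))*(-3 + 4² + 4*4) = ((√9*2)*(-22))*(-3 + 16 + 16) = ((3*2)*(-22))*29 = (6*(-22))*29 = -132*29 = -3828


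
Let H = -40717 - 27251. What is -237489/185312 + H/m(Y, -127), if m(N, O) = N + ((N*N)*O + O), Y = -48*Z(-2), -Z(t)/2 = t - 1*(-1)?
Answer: -265422399279/216936419360 ≈ -1.2235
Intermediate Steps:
Z(t) = -2 - 2*t (Z(t) = -2*(t - 1*(-1)) = -2*(t + 1) = -2*(1 + t) = -2 - 2*t)
Y = -96 (Y = -48*(-2 - 2*(-2)) = -48*(-2 + 4) = -48*2 = -96)
H = -67968
m(N, O) = N + O + O*N**2 (m(N, O) = N + (N**2*O + O) = N + (O*N**2 + O) = N + (O + O*N**2) = N + O + O*N**2)
-237489/185312 + H/m(Y, -127) = -237489/185312 - 67968/(-96 - 127 - 127*(-96)**2) = -237489*1/185312 - 67968/(-96 - 127 - 127*9216) = -237489/185312 - 67968/(-96 - 127 - 1170432) = -237489/185312 - 67968/(-1170655) = -237489/185312 - 67968*(-1/1170655) = -237489/185312 + 67968/1170655 = -265422399279/216936419360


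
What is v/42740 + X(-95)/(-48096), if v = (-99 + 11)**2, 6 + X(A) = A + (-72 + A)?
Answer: 23994359/128476440 ≈ 0.18676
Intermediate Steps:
X(A) = -78 + 2*A (X(A) = -6 + (A + (-72 + A)) = -6 + (-72 + 2*A) = -78 + 2*A)
v = 7744 (v = (-88)**2 = 7744)
v/42740 + X(-95)/(-48096) = 7744/42740 + (-78 + 2*(-95))/(-48096) = 7744*(1/42740) + (-78 - 190)*(-1/48096) = 1936/10685 - 268*(-1/48096) = 1936/10685 + 67/12024 = 23994359/128476440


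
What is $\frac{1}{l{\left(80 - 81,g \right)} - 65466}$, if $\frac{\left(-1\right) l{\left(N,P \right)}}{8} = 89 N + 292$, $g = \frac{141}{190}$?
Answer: $- \frac{1}{67090} \approx -1.4905 \cdot 10^{-5}$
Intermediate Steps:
$g = \frac{141}{190}$ ($g = 141 \cdot \frac{1}{190} = \frac{141}{190} \approx 0.74211$)
$l{\left(N,P \right)} = -2336 - 712 N$ ($l{\left(N,P \right)} = - 8 \left(89 N + 292\right) = - 8 \left(292 + 89 N\right) = -2336 - 712 N$)
$\frac{1}{l{\left(80 - 81,g \right)} - 65466} = \frac{1}{\left(-2336 - 712 \left(80 - 81\right)\right) - 65466} = \frac{1}{\left(-2336 - -712\right) - 65466} = \frac{1}{\left(-2336 + 712\right) - 65466} = \frac{1}{-1624 - 65466} = \frac{1}{-67090} = - \frac{1}{67090}$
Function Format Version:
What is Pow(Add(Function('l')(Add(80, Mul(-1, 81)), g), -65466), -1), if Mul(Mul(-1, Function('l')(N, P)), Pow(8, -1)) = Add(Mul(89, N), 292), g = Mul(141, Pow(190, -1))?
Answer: Rational(-1, 67090) ≈ -1.4905e-5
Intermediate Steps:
g = Rational(141, 190) (g = Mul(141, Rational(1, 190)) = Rational(141, 190) ≈ 0.74211)
Function('l')(N, P) = Add(-2336, Mul(-712, N)) (Function('l')(N, P) = Mul(-8, Add(Mul(89, N), 292)) = Mul(-8, Add(292, Mul(89, N))) = Add(-2336, Mul(-712, N)))
Pow(Add(Function('l')(Add(80, Mul(-1, 81)), g), -65466), -1) = Pow(Add(Add(-2336, Mul(-712, Add(80, Mul(-1, 81)))), -65466), -1) = Pow(Add(Add(-2336, Mul(-712, Add(80, -81))), -65466), -1) = Pow(Add(Add(-2336, Mul(-712, -1)), -65466), -1) = Pow(Add(Add(-2336, 712), -65466), -1) = Pow(Add(-1624, -65466), -1) = Pow(-67090, -1) = Rational(-1, 67090)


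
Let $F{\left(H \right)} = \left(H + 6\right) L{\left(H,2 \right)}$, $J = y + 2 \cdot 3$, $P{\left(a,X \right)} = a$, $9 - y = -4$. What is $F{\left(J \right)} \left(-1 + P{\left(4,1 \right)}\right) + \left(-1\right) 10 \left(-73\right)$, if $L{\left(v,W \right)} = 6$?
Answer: $1180$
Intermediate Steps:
$y = 13$ ($y = 9 - -4 = 9 + 4 = 13$)
$J = 19$ ($J = 13 + 2 \cdot 3 = 13 + 6 = 19$)
$F{\left(H \right)} = 36 + 6 H$ ($F{\left(H \right)} = \left(H + 6\right) 6 = \left(6 + H\right) 6 = 36 + 6 H$)
$F{\left(J \right)} \left(-1 + P{\left(4,1 \right)}\right) + \left(-1\right) 10 \left(-73\right) = \left(36 + 6 \cdot 19\right) \left(-1 + 4\right) + \left(-1\right) 10 \left(-73\right) = \left(36 + 114\right) 3 - -730 = 150 \cdot 3 + 730 = 450 + 730 = 1180$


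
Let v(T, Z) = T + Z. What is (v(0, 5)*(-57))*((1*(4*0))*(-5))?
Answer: 0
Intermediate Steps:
(v(0, 5)*(-57))*((1*(4*0))*(-5)) = ((0 + 5)*(-57))*((1*(4*0))*(-5)) = (5*(-57))*((1*0)*(-5)) = -0*(-5) = -285*0 = 0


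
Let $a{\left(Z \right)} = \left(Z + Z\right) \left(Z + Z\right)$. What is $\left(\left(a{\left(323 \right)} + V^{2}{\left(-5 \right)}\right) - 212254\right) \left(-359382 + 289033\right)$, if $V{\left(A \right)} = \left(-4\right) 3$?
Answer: $-14436036894$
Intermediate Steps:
$V{\left(A \right)} = -12$
$a{\left(Z \right)} = 4 Z^{2}$ ($a{\left(Z \right)} = 2 Z 2 Z = 4 Z^{2}$)
$\left(\left(a{\left(323 \right)} + V^{2}{\left(-5 \right)}\right) - 212254\right) \left(-359382 + 289033\right) = \left(\left(4 \cdot 323^{2} + \left(-12\right)^{2}\right) - 212254\right) \left(-359382 + 289033\right) = \left(\left(4 \cdot 104329 + 144\right) - 212254\right) \left(-70349\right) = \left(\left(417316 + 144\right) - 212254\right) \left(-70349\right) = \left(417460 - 212254\right) \left(-70349\right) = 205206 \left(-70349\right) = -14436036894$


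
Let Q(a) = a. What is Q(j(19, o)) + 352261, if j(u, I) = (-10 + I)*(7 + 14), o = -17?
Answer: 351694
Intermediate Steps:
j(u, I) = -210 + 21*I (j(u, I) = (-10 + I)*21 = -210 + 21*I)
Q(j(19, o)) + 352261 = (-210 + 21*(-17)) + 352261 = (-210 - 357) + 352261 = -567 + 352261 = 351694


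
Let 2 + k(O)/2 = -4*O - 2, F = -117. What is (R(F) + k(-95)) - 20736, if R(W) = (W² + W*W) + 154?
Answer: 7548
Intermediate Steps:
R(W) = 154 + 2*W² (R(W) = (W² + W²) + 154 = 2*W² + 154 = 154 + 2*W²)
k(O) = -8 - 8*O (k(O) = -4 + 2*(-4*O - 2) = -4 + 2*(-2 - 4*O) = -4 + (-4 - 8*O) = -8 - 8*O)
(R(F) + k(-95)) - 20736 = ((154 + 2*(-117)²) + (-8 - 8*(-95))) - 20736 = ((154 + 2*13689) + (-8 + 760)) - 20736 = ((154 + 27378) + 752) - 20736 = (27532 + 752) - 20736 = 28284 - 20736 = 7548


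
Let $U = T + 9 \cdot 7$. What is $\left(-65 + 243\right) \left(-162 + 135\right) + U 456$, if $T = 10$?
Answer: $28482$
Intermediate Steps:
$U = 73$ ($U = 10 + 9 \cdot 7 = 10 + 63 = 73$)
$\left(-65 + 243\right) \left(-162 + 135\right) + U 456 = \left(-65 + 243\right) \left(-162 + 135\right) + 73 \cdot 456 = 178 \left(-27\right) + 33288 = -4806 + 33288 = 28482$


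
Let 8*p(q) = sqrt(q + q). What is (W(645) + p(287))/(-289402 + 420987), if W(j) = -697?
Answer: -697/131585 + sqrt(574)/1052680 ≈ -0.0052742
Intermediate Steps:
p(q) = sqrt(2)*sqrt(q)/8 (p(q) = sqrt(q + q)/8 = sqrt(2*q)/8 = (sqrt(2)*sqrt(q))/8 = sqrt(2)*sqrt(q)/8)
(W(645) + p(287))/(-289402 + 420987) = (-697 + sqrt(2)*sqrt(287)/8)/(-289402 + 420987) = (-697 + sqrt(574)/8)/131585 = (-697 + sqrt(574)/8)*(1/131585) = -697/131585 + sqrt(574)/1052680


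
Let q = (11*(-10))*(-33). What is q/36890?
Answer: 363/3689 ≈ 0.098401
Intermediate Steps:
q = 3630 (q = -110*(-33) = 3630)
q/36890 = 3630/36890 = 3630*(1/36890) = 363/3689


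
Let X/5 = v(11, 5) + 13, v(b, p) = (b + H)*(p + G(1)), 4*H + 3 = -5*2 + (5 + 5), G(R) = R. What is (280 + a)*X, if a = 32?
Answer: 116220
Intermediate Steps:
H = -¾ (H = -¾ + (-5*2 + (5 + 5))/4 = -¾ + (-10 + 10)/4 = -¾ + (¼)*0 = -¾ + 0 = -¾ ≈ -0.75000)
v(b, p) = (1 + p)*(-¾ + b) (v(b, p) = (b - ¾)*(p + 1) = (-¾ + b)*(1 + p) = (1 + p)*(-¾ + b))
X = 745/2 (X = 5*((-¾ + 11 - ¾*5 + 11*5) + 13) = 5*((-¾ + 11 - 15/4 + 55) + 13) = 5*(123/2 + 13) = 5*(149/2) = 745/2 ≈ 372.50)
(280 + a)*X = (280 + 32)*(745/2) = 312*(745/2) = 116220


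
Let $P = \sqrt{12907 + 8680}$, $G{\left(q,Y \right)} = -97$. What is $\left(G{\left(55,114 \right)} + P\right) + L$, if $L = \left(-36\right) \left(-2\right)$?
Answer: $-25 + \sqrt{21587} \approx 121.93$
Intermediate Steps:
$L = 72$
$P = \sqrt{21587} \approx 146.93$
$\left(G{\left(55,114 \right)} + P\right) + L = \left(-97 + \sqrt{21587}\right) + 72 = -25 + \sqrt{21587}$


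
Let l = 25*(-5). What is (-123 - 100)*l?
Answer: 27875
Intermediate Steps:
l = -125
(-123 - 100)*l = (-123 - 100)*(-125) = -223*(-125) = 27875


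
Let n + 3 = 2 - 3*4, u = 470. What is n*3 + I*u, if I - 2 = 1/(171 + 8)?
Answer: 161749/179 ≈ 903.63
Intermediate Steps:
n = -13 (n = -3 + (2 - 3*4) = -3 + (2 - 12) = -3 - 10 = -13)
I = 359/179 (I = 2 + 1/(171 + 8) = 2 + 1/179 = 359/179 ≈ 2.0056)
n*3 + I*u = -13*3 + (359/179)*470 = -39 + 168730/179 = 161749/179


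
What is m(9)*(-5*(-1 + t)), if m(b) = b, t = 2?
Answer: -45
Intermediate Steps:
m(9)*(-5*(-1 + t)) = 9*(-5*(-1 + 2)) = 9*(-5*1) = 9*(-5) = -45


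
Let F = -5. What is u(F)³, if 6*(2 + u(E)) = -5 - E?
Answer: -8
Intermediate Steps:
u(E) = -17/6 - E/6 (u(E) = -2 + (-5 - E)/6 = -2 + (-⅚ - E/6) = -17/6 - E/6)
u(F)³ = (-17/6 - ⅙*(-5))³ = (-17/6 + ⅚)³ = (-2)³ = -8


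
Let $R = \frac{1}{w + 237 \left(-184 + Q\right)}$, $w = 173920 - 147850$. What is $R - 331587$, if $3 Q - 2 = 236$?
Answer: $- \frac{419125967}{1264} \approx -3.3159 \cdot 10^{5}$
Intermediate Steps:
$Q = \frac{238}{3}$ ($Q = \frac{2}{3} + \frac{1}{3} \cdot 236 = \frac{2}{3} + \frac{236}{3} = \frac{238}{3} \approx 79.333$)
$w = 26070$ ($w = 173920 - 147850 = 26070$)
$R = \frac{1}{1264}$ ($R = \frac{1}{26070 + 237 \left(-184 + \frac{238}{3}\right)} = \frac{1}{26070 + 237 \left(- \frac{314}{3}\right)} = \frac{1}{26070 - 24806} = \frac{1}{1264} \approx 0.00079114$)
$R - 331587 = \frac{1}{1264} - 331587 = - \frac{419125967}{1264}$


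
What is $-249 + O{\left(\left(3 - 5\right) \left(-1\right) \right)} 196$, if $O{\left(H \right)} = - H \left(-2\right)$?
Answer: $535$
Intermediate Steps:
$O{\left(H \right)} = 2 H$
$-249 + O{\left(\left(3 - 5\right) \left(-1\right) \right)} 196 = -249 + 2 \left(3 - 5\right) \left(-1\right) 196 = -249 + 2 \left(\left(-2\right) \left(-1\right)\right) 196 = -249 + 2 \cdot 2 \cdot 196 = -249 + 4 \cdot 196 = -249 + 784 = 535$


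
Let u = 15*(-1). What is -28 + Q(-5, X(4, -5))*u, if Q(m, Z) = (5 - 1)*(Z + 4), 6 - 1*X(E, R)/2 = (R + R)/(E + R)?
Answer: 212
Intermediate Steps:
X(E, R) = 12 - 4*R/(E + R) (X(E, R) = 12 - 2*(R + R)/(E + R) = 12 - 2*2*R/(E + R) = 12 - 4*R/(E + R))
u = -15
Q(m, Z) = 16 + 4*Z (Q(m, Z) = 4*(4 + Z) = 16 + 4*Z)
-28 + Q(-5, X(4, -5))*u = -28 + (16 + 4*(4*(2*(-5) + 3*4)/(4 - 5)))*(-15) = -28 + (16 + 4*(4*(-10 + 12)/(-1)))*(-15) = -28 + (16 + 4*(4*(-1)*2))*(-15) = -28 + (16 + 4*(-8))*(-15) = -28 + (16 - 32)*(-15) = -28 - 16*(-15) = -28 + 240 = 212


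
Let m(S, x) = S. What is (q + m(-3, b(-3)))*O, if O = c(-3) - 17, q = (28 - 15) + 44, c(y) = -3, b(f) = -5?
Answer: -1080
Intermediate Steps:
q = 57 (q = 13 + 44 = 57)
O = -20 (O = -3 - 17 = -20)
(q + m(-3, b(-3)))*O = (57 - 3)*(-20) = 54*(-20) = -1080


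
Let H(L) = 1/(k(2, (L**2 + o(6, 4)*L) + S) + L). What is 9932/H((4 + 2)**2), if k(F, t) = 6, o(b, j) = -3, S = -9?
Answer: 417144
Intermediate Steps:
H(L) = 1/(6 + L)
9932/H((4 + 2)**2) = 9932/(1/(6 + (4 + 2)**2)) = 9932/(1/(6 + 6**2)) = 9932/(1/(6 + 36)) = 9932/(1/42) = 9932*42 = 417144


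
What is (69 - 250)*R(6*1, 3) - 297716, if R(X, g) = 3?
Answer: -298259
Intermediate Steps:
(69 - 250)*R(6*1, 3) - 297716 = (69 - 250)*3 - 297716 = -181*3 - 297716 = -543 - 297716 = -298259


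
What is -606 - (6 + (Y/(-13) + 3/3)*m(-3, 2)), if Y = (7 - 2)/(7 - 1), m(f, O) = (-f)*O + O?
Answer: -24160/39 ≈ -619.49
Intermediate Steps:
m(f, O) = O - O*f (m(f, O) = -O*f + O = O - O*f)
Y = ⅚ (Y = 5/6 = 5*(⅙) = ⅚ ≈ 0.83333)
-606 - (6 + (Y/(-13) + 3/3)*m(-3, 2)) = -606 - (6 + ((⅚)/(-13) + 3/3)*(2*(1 - 1*(-3)))) = -606 - (6 + ((⅚)*(-1/13) + 3*(⅓))*(2*(1 + 3))) = -606 - (6 + (-5/78 + 1)*(2*4)) = -606 - (6 + (73/78)*8) = -606 - (6 + 292/39) = -606 - 1*526/39 = -606 - 526/39 = -24160/39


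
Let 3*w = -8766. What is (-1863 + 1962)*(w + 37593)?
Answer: 3432429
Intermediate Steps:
w = -2922 (w = (1/3)*(-8766) = -2922)
(-1863 + 1962)*(w + 37593) = (-1863 + 1962)*(-2922 + 37593) = 99*34671 = 3432429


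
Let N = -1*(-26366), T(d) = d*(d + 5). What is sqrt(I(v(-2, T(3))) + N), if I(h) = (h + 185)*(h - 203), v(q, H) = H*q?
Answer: I*sqrt(8021) ≈ 89.56*I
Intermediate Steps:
T(d) = d*(5 + d)
I(h) = (-203 + h)*(185 + h) (I(h) = (185 + h)*(-203 + h) = (-203 + h)*(185 + h))
N = 26366
sqrt(I(v(-2, T(3))) + N) = sqrt((-37555 + ((3*(5 + 3))*(-2))**2 - 18*3*(5 + 3)*(-2)) + 26366) = sqrt((-37555 + ((3*8)*(-2))**2 - 18*3*8*(-2)) + 26366) = sqrt((-37555 + (24*(-2))**2 - 432*(-2)) + 26366) = sqrt((-37555 + (-48)**2 - 18*(-48)) + 26366) = sqrt((-37555 + 2304 + 864) + 26366) = sqrt(-34387 + 26366) = sqrt(-8021) = I*sqrt(8021)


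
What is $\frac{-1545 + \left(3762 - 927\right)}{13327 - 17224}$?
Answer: $- \frac{430}{1299} \approx -0.33102$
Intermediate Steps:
$\frac{-1545 + \left(3762 - 927\right)}{13327 - 17224} = \frac{-1545 + \left(3762 - 927\right)}{-3897} = \left(-1545 + 2835\right) \left(- \frac{1}{3897}\right) = 1290 \left(- \frac{1}{3897}\right) = - \frac{430}{1299}$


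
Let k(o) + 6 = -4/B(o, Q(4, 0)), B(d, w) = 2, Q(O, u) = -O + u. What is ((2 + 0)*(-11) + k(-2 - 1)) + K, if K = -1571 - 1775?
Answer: -3376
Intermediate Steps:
K = -3346
Q(O, u) = u - O
k(o) = -8 (k(o) = -6 - 4/2 = -6 - 4*½ = -6 - 2 = -8)
((2 + 0)*(-11) + k(-2 - 1)) + K = ((2 + 0)*(-11) - 8) - 3346 = (2*(-11) - 8) - 3346 = (-22 - 8) - 3346 = -30 - 3346 = -3376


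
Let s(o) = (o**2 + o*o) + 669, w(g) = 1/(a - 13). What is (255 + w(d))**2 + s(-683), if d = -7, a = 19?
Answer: 35955253/36 ≈ 9.9876e+5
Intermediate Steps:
w(g) = 1/6 (w(g) = 1/(19 - 13) = 1/6)
s(o) = 669 + 2*o**2 (s(o) = (o**2 + o**2) + 669 = 2*o**2 + 669 = 669 + 2*o**2)
(255 + w(d))**2 + s(-683) = (255 + 1/6)**2 + (669 + 2*(-683)**2) = (1531/6)**2 + (669 + 2*466489) = 2343961/36 + (669 + 932978) = 2343961/36 + 933647 = 35955253/36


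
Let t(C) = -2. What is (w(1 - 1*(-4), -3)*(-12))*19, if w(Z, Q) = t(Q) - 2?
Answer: 912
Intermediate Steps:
w(Z, Q) = -4 (w(Z, Q) = -2 - 2 = -4)
(w(1 - 1*(-4), -3)*(-12))*19 = -4*(-12)*19 = 48*19 = 912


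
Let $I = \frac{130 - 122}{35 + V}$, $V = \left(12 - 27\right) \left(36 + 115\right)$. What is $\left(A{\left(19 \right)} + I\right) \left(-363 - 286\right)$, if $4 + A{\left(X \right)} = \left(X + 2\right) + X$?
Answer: $- \frac{26048264}{1115} \approx -23362.0$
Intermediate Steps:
$A{\left(X \right)} = -2 + 2 X$ ($A{\left(X \right)} = -4 + \left(\left(X + 2\right) + X\right) = -4 + \left(\left(2 + X\right) + X\right) = -4 + \left(2 + 2 X\right) = -2 + 2 X$)
$V = -2265$ ($V = \left(-15\right) 151 = -2265$)
$I = - \frac{4}{1115}$ ($I = \frac{130 - 122}{35 - 2265} = \frac{8}{-2230} = 8 \left(- \frac{1}{2230}\right) = - \frac{4}{1115} \approx -0.0035874$)
$\left(A{\left(19 \right)} + I\right) \left(-363 - 286\right) = \left(\left(-2 + 2 \cdot 19\right) - \frac{4}{1115}\right) \left(-363 - 286\right) = \left(\left(-2 + 38\right) - \frac{4}{1115}\right) \left(-649\right) = \left(36 - \frac{4}{1115}\right) \left(-649\right) = \frac{40136}{1115} \left(-649\right) = - \frac{26048264}{1115}$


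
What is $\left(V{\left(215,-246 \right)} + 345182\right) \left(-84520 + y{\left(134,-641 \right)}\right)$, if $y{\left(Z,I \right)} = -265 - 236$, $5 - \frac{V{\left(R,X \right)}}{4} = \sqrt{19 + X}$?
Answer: $-29349419242 + 340084 i \sqrt{227} \approx -2.9349 \cdot 10^{10} + 5.1239 \cdot 10^{6} i$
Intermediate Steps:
$V{\left(R,X \right)} = 20 - 4 \sqrt{19 + X}$
$y{\left(Z,I \right)} = -501$ ($y{\left(Z,I \right)} = -265 - 236 = -501$)
$\left(V{\left(215,-246 \right)} + 345182\right) \left(-84520 + y{\left(134,-641 \right)}\right) = \left(\left(20 - 4 \sqrt{19 - 246}\right) + 345182\right) \left(-84520 - 501\right) = \left(\left(20 - 4 \sqrt{-227}\right) + 345182\right) \left(-85021\right) = \left(\left(20 - 4 i \sqrt{227}\right) + 345182\right) \left(-85021\right) = \left(345202 - 4 i \sqrt{227}\right) \left(-85021\right) = -29349419242 + 340084 i \sqrt{227}$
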